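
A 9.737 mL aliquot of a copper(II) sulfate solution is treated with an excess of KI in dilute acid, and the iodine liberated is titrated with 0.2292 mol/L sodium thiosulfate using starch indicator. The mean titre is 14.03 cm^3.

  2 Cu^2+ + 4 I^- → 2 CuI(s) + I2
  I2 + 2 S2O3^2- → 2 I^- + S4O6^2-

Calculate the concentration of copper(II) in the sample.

n(S2O3^2-) = 0.01403 × 0.2292 = 3.216 × 10^-3 mol
n(I2) = n(S2O3^2-)/2 = 1.608 × 10^-3 mol
From the 2:1 ratio, n(Cu2+) in the aliquot = 2/1 × 1.608 × 10^-3 = 3.216 × 10^-3 mol
[Cu2+] = 3.216 × 10^-3 / 0.009737 = 0.3303 mol/L

0.3303 mol/L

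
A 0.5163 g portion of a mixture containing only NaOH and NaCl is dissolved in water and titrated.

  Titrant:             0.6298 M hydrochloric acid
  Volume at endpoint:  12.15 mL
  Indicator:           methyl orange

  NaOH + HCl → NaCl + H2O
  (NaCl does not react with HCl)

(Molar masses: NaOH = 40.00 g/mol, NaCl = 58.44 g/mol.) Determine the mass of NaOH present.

0.3061 g

n(HCl) = 0.01215 × 0.6298 = 7.652 × 10^-3 mol
Let x = n(NaOH), y = n(NaCl).
Titrant: 1x = 7.652 × 10^-3;  mass: 40.00x + 58.44y = 0.5163
Solving, x = 7.652 × 10^-3 mol, y = 3.597 × 10^-3 mol
mass of NaOH = 7.652 × 10^-3 × 40.00 = 0.3061 g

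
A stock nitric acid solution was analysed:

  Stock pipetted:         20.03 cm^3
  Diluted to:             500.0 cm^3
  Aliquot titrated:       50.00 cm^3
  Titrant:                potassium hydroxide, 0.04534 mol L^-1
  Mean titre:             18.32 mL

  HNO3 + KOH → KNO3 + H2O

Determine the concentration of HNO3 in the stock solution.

0.4147 mol/L

n(KOH) = 0.01832 × 0.04534 = 8.306 × 10^-4 mol
n(HNO3) in the aliquot = 8.306 × 10^-4 mol (1:1 ratio)
[HNO3]_dilute = 8.306 × 10^-4 / 0.05000 = 0.01661 mol/L
Dilution factor = 500.0 / 20.03 = 24.96
[HNO3]_stock = 0.01661 × 24.96 = 0.4147 mol/L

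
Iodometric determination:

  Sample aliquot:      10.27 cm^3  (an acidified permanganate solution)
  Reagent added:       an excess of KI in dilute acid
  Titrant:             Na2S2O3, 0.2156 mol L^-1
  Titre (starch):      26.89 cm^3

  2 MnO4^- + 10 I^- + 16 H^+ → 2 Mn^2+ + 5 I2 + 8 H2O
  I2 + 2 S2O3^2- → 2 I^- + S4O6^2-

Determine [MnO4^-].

0.1129 mol/L

n(S2O3^2-) = 0.02689 × 0.2156 = 5.797 × 10^-3 mol
n(I2) = n(S2O3^2-)/2 = 2.899 × 10^-3 mol
From the 2:5 ratio, n(MnO4^-) in the aliquot = 2/5 × 2.899 × 10^-3 = 1.159 × 10^-3 mol
[MnO4^-] = 1.159 × 10^-3 / 0.01027 = 0.1129 mol/L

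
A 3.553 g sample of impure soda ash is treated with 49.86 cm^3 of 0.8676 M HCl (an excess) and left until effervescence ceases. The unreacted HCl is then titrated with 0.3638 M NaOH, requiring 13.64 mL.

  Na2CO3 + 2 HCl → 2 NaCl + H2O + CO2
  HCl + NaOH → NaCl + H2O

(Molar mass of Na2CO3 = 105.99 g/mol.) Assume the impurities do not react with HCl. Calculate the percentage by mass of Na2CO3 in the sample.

n(HCl) added = 0.04986 × 0.8676 = 0.04326 mol
n(NaOH) used in back-titration = 0.01364 × 0.3638 = 4.962 × 10^-3 mol
n(HCl) left over = 4.962 × 10^-3 mol (1:1 ratio)
n(HCl) consumed by analyte = 0.04326 − 4.962 × 10^-3 = 0.03830 mol
From the 1:2 ratio, n(Na2CO3) = 1/2 × 0.03830 = 0.01915 mol
mass of Na2CO3 = 0.01915 × 105.99 = 2.030 g
% Na2CO3 = 2.030 / 3.553 × 100 = 57.12 %

57.12 %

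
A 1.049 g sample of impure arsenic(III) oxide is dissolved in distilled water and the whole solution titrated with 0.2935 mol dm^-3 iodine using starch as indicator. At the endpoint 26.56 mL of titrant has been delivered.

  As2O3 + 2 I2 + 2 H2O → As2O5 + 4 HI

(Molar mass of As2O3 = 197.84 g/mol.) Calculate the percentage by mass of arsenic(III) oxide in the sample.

n(I2) = 0.02656 L × 0.2935 mol/L = 7.795 × 10^-3 mol
From the 1:2 ratio, n(As2O3) = 1/2 × 7.795 × 10^-3 = 3.898 × 10^-3 mol
mass of As2O3 = 3.898 × 10^-3 × 197.84 g/mol = 0.7711 g
% As2O3 = 0.7711 / 1.049 × 100 = 73.51 %

73.51 %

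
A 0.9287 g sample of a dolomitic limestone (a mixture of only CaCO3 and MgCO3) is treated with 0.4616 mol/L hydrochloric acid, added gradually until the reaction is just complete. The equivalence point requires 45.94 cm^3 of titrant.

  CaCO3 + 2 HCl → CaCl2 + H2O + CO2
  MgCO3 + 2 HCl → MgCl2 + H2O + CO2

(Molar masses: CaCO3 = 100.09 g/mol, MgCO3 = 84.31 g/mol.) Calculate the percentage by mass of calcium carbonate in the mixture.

23.74 %

n(HCl) = 0.04594 × 0.4616 = 0.02121 mol
Let x = n(CaCO3), y = n(MgCO3).
Titrant: 2x + 2y = 0.02121;  mass: 100.09x + 84.31y = 0.9287
Solving, x = 2.203 × 10^-3 mol, y = 8.400 × 10^-3 mol
mass of CaCO3 = 2.203 × 10^-3 × 100.09 = 0.2205 g
% CaCO3 = 0.2205 / 0.9287 × 100 = 23.74 %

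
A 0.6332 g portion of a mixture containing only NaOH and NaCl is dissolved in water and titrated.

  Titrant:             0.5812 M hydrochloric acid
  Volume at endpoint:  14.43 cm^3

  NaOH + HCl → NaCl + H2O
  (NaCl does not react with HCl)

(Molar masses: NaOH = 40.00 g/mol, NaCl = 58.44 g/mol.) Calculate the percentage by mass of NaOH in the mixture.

n(HCl) = 0.01443 × 0.5812 = 8.387 × 10^-3 mol
Let x = n(NaOH), y = n(NaCl).
Titrant: 1x = 8.387 × 10^-3;  mass: 40.00x + 58.44y = 0.6332
Solving, x = 8.387 × 10^-3 mol, y = 5.095 × 10^-3 mol
mass of NaOH = 8.387 × 10^-3 × 40.00 = 0.3355 g
% NaOH = 0.3355 / 0.6332 × 100 = 52.98 %

52.98 %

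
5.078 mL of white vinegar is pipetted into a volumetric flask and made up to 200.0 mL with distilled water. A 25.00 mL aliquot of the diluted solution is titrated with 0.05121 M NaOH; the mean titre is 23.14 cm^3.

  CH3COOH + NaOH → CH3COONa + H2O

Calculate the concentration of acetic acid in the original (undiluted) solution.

n(NaOH) = 0.02314 × 0.05121 = 1.185 × 10^-3 mol
n(CH3COOH) in the aliquot = 1.185 × 10^-3 mol (1:1 ratio)
[CH3COOH]_dilute = 1.185 × 10^-3 / 0.02500 = 0.04740 mol/L
Dilution factor = 200.0 / 5.078 = 39.39
[CH3COOH]_stock = 0.04740 × 39.39 = 1.867 mol/L

1.867 M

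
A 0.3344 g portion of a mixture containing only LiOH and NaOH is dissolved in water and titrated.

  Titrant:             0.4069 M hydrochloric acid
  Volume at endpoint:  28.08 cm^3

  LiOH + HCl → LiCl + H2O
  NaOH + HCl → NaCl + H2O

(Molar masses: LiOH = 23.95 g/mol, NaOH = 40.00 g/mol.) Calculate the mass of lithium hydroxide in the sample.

n(HCl) = 0.02808 × 0.4069 = 0.01143 mol
Let x = n(LiOH), y = n(NaOH).
Titrant: 1x + 1y = 0.01143;  mass: 23.95x + 40.00y = 0.3344
Solving, x = 7.641 × 10^-3 mol, y = 3.785 × 10^-3 mol
mass of LiOH = 7.641 × 10^-3 × 23.95 = 0.1830 g

0.1830 g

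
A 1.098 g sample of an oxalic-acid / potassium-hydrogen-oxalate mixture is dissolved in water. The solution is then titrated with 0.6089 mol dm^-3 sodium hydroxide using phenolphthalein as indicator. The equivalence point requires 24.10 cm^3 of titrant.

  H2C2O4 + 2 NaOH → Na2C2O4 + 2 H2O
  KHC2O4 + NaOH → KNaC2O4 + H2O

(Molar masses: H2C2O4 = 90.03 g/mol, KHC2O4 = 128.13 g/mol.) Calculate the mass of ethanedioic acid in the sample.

0.4237 g

n(NaOH) = 0.02410 × 0.6089 = 0.01467 mol
Let x = n(H2C2O4), y = n(KHC2O4).
Titrant: 2x + 1y = 0.01467;  mass: 90.03x + 128.13y = 1.098
Solving, x = 4.706 × 10^-3 mol, y = 5.263 × 10^-3 mol
mass of H2C2O4 = 4.706 × 10^-3 × 90.03 = 0.4237 g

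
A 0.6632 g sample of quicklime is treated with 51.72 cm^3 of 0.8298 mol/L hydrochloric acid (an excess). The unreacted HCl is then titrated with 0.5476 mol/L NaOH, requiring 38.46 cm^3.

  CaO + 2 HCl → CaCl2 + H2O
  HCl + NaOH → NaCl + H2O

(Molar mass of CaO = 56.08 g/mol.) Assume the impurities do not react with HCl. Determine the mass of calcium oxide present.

n(HCl) added = 0.05172 × 0.8298 = 0.04292 mol
n(NaOH) used in back-titration = 0.03846 × 0.5476 = 0.02106 mol
n(HCl) left over = 0.02106 mol (1:1 ratio)
n(HCl) consumed by analyte = 0.04292 − 0.02106 = 0.02186 mol
From the 1:2 ratio, n(CaO) = 1/2 × 0.02186 = 0.01093 mol
mass of CaO = 0.01093 × 56.08 = 0.6129 g

0.6129 g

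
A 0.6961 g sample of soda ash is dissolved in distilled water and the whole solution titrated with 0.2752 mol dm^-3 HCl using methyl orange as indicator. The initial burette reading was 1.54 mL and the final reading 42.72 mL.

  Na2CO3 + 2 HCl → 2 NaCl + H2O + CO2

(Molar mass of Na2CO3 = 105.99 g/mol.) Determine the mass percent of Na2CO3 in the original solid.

86.28 %

n(HCl) = 0.04118 L × 0.2752 mol/L = 0.01133 mol
From the 1:2 ratio, n(Na2CO3) = 1/2 × 0.01133 = 5.666 × 10^-3 mol
mass of Na2CO3 = 5.666 × 10^-3 × 105.99 g/mol = 0.6006 g
% Na2CO3 = 0.6006 / 0.6961 × 100 = 86.28 %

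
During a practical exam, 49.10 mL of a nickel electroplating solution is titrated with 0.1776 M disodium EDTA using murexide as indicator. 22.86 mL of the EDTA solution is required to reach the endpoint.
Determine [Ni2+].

Ni^2+ + EDTA^4- → [Ni(EDTA)]^2-
n(EDTA) = 0.02286 L × 0.1776 mol/L = 4.060 × 10^-3 mol
n(Ni2+) = 4.060 × 10^-3 mol (1:1 mole ratio)
[Ni2+] = 4.060 × 10^-3 mol / 0.04910 L = 0.08269 mol/L

0.08269 M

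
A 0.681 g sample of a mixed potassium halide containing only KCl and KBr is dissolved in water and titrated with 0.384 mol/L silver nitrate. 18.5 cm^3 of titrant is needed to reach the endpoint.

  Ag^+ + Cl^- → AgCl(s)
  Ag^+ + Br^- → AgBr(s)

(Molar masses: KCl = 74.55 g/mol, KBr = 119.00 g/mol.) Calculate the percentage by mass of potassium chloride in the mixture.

n(AgNO3) = 0.0185 × 0.384 = 7.10 × 10^-3 mol
Let x = n(KCl), y = n(KBr).
Titrant: 1x + 1y = 7.10 × 10^-3;  mass: 74.55x + 119.00y = 0.681
Solving, x = 3.70 × 10^-3 mol, y = 3.41 × 10^-3 mol
mass of KCl = 3.70 × 10^-3 × 74.55 = 0.276 g
% KCl = 0.276 / 0.681 × 100 = 40.5 %

40.5 %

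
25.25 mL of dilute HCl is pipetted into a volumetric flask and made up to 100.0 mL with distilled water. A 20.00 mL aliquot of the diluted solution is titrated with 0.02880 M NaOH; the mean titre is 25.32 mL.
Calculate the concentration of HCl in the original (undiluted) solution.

0.1444 M

HCl + NaOH → NaCl + H2O
n(NaOH) = 0.02532 × 0.02880 = 7.292 × 10^-4 mol
n(HCl) in the aliquot = 7.292 × 10^-4 mol (1:1 ratio)
[HCl]_dilute = 7.292 × 10^-4 / 0.02000 = 0.03646 mol/L
Dilution factor = 100.0 / 25.25 = 3.960
[HCl]_stock = 0.03646 × 3.960 = 0.1444 mol/L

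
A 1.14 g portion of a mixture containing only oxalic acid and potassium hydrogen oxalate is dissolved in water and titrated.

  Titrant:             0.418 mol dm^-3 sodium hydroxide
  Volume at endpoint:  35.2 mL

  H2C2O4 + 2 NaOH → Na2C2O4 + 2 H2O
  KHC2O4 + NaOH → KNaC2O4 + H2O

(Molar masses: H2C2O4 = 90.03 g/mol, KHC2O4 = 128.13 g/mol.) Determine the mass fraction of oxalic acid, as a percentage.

n(NaOH) = 0.0352 × 0.418 = 0.0147 mol
Let x = n(H2C2O4), y = n(KHC2O4).
Titrant: 2x + 1y = 0.0147;  mass: 90.03x + 128.13y = 1.14
Solving, x = 4.48 × 10^-3 mol, y = 5.75 × 10^-3 mol
mass of H2C2O4 = 4.48 × 10^-3 × 90.03 = 0.404 g
% H2C2O4 = 0.404 / 1.14 × 100 = 35.4 %

35.4 %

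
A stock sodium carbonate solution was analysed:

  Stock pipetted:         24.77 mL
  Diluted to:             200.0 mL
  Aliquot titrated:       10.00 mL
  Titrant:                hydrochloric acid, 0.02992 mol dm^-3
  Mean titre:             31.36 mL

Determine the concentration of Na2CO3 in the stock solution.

0.3788 mol/L

Na2CO3 + 2 HCl → 2 NaCl + H2O + CO2
n(HCl) = 0.03136 × 0.02992 = 9.383 × 10^-4 mol
From the 1:2 ratio, n(Na2CO3) in the aliquot = 1/2 × 9.383 × 10^-4 = 4.691 × 10^-4 mol
[Na2CO3]_dilute = 4.691 × 10^-4 / 0.01000 = 0.04691 mol/L
Dilution factor = 200.0 / 24.77 = 8.074
[Na2CO3]_stock = 0.04691 × 8.074 = 0.3788 mol/L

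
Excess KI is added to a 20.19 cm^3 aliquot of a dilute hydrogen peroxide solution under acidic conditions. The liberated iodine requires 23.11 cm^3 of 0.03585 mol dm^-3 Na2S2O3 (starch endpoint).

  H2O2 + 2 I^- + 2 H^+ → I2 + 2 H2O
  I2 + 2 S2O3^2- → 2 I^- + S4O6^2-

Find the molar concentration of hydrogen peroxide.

0.02052 mol/L

n(S2O3^2-) = 0.02311 × 0.03585 = 8.285 × 10^-4 mol
n(I2) = n(S2O3^2-)/2 = 4.142 × 10^-4 mol
n(H2O2) in the aliquot = 4.142 × 10^-4 mol (1:1 ratio)
[H2O2] = 4.142 × 10^-4 / 0.02019 = 0.02052 mol/L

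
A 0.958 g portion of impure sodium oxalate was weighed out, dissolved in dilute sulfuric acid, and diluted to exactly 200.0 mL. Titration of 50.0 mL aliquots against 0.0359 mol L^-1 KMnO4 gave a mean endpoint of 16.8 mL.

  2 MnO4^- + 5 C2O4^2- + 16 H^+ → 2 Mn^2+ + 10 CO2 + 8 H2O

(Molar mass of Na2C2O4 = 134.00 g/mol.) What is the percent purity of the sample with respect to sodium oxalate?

84.4 %

n(KMnO4) per titration = 0.0168 × 0.0359 = 6.03 × 10^-4 mol
From the 5:2 ratio, n(Na2C2O4) in each aliquot = 5/2 × 6.03 × 10^-4 = 1.51 × 10^-3 mol
n(Na2C2O4) in the whole flask = 1.51 × 10^-3 × 200.0/50.0 = 6.03 × 10^-3 mol
mass of Na2C2O4 = 6.03 × 10^-3 × 134.00 = 0.808 g
% Na2C2O4 = 0.808 / 0.958 × 100 = 84.4 %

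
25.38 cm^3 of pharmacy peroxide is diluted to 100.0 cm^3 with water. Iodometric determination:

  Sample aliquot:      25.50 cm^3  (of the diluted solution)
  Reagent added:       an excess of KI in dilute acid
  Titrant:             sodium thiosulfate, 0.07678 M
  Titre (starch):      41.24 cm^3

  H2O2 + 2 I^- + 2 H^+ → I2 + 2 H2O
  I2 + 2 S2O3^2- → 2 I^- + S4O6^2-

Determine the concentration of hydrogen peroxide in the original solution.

n(S2O3^2-) = 0.04124 × 0.07678 = 3.166 × 10^-3 mol
n(I2) = n(S2O3^2-)/2 = 1.583 × 10^-3 mol
n(H2O2) in the aliquot = 1.583 × 10^-3 mol (1:1 ratio)
[H2O2]_dilute = 1.583 × 10^-3 / 0.02550 = 0.06209 mol/L
[H2O2]_original = 0.06209 × 100.0/25.38 = 0.2446 mol/L

0.2446 M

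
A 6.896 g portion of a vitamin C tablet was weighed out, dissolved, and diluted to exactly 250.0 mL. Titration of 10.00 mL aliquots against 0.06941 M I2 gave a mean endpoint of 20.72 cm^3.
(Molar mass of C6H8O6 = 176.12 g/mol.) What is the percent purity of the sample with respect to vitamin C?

C6H8O6 + I2 → C6H6O6 + 2 HI
n(I2) per titration = 0.02072 × 0.06941 = 1.438 × 10^-3 mol
n(C6H8O6) in each aliquot = 1.438 × 10^-3 mol (1:1 ratio)
n(C6H8O6) in the whole flask = 1.438 × 10^-3 × 250.0/10.00 = 0.03595 mol
mass of C6H8O6 = 0.03595 × 176.12 = 6.332 g
% C6H8O6 = 6.332 / 6.896 × 100 = 91.83 %

91.83 %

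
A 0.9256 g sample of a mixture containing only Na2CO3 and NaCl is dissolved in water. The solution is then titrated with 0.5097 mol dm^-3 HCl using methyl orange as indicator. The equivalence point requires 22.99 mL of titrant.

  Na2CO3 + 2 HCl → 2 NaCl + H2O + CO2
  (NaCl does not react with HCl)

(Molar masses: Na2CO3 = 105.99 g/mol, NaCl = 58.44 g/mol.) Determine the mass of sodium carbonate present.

0.6210 g

n(HCl) = 0.02299 × 0.5097 = 0.01172 mol
Let x = n(Na2CO3), y = n(NaCl).
Titrant: 2x = 0.01172;  mass: 105.99x + 58.44y = 0.9256
Solving, x = 5.859 × 10^-3 mol, y = 5.212 × 10^-3 mol
mass of Na2CO3 = 5.859 × 10^-3 × 105.99 = 0.6210 g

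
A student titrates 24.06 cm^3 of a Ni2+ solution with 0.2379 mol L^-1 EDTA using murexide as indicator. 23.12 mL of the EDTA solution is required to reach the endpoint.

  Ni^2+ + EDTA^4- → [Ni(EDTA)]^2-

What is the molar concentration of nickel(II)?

n(EDTA) = 0.02312 L × 0.2379 mol/L = 5.500 × 10^-3 mol
n(Ni2+) = 5.500 × 10^-3 mol (1:1 mole ratio)
[Ni2+] = 5.500 × 10^-3 mol / 0.02406 L = 0.2286 mol/L

0.2286 mol/L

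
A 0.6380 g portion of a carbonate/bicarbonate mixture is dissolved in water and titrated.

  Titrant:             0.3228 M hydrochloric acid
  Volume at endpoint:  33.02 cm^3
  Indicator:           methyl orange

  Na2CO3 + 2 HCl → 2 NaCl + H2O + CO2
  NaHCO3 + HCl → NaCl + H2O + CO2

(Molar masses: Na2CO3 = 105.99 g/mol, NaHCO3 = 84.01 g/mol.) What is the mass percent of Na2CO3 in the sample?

68.95 %

n(HCl) = 0.03302 × 0.3228 = 0.01066 mol
Let x = n(Na2CO3), y = n(NaHCO3).
Titrant: 2x + 1y = 0.01066;  mass: 105.99x + 84.01y = 0.6380
Solving, x = 4.150 × 10^-3 mol, y = 2.358 × 10^-3 mol
mass of Na2CO3 = 4.150 × 10^-3 × 105.99 = 0.4399 g
% Na2CO3 = 0.4399 / 0.6380 × 100 = 68.95 %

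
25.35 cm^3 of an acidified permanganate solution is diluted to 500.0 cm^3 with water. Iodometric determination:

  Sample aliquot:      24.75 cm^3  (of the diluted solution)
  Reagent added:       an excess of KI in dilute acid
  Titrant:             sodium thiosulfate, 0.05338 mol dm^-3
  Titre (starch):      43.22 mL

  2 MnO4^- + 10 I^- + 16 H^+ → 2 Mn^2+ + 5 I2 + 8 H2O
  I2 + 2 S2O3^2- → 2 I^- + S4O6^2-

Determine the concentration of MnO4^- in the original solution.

n(S2O3^2-) = 0.04322 × 0.05338 = 2.307 × 10^-3 mol
n(I2) = n(S2O3^2-)/2 = 1.154 × 10^-3 mol
From the 2:5 ratio, n(MnO4^-) in the aliquot = 2/5 × 1.154 × 10^-3 = 4.614 × 10^-4 mol
[MnO4^-]_dilute = 4.614 × 10^-4 / 0.02475 = 0.01864 mol/L
[MnO4^-]_original = 0.01864 × 500.0/25.35 = 0.3677 mol/L

0.3677 mol/L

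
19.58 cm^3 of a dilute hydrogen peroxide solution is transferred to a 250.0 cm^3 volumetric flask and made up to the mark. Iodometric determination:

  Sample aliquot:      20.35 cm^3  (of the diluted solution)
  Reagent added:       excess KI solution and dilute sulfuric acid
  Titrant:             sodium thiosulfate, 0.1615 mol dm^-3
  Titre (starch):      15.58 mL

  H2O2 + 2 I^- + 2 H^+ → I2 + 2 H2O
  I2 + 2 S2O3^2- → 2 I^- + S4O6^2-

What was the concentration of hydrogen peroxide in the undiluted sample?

0.7894 mol/L

n(S2O3^2-) = 0.01558 × 0.1615 = 2.516 × 10^-3 mol
n(I2) = n(S2O3^2-)/2 = 1.258 × 10^-3 mol
n(H2O2) in the aliquot = 1.258 × 10^-3 mol (1:1 ratio)
[H2O2]_dilute = 1.258 × 10^-3 / 0.02035 = 0.06182 mol/L
[H2O2]_original = 0.06182 × 250.0/19.58 = 0.7894 mol/L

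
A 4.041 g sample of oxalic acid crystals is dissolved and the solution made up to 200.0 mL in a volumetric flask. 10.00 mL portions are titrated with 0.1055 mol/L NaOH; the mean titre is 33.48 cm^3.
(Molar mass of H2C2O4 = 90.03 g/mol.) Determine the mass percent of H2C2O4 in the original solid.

H2C2O4 + 2 NaOH → Na2C2O4 + 2 H2O
n(NaOH) per titration = 0.03348 × 0.1055 = 3.532 × 10^-3 mol
From the 1:2 ratio, n(H2C2O4) in each aliquot = 1/2 × 3.532 × 10^-3 = 1.766 × 10^-3 mol
n(H2C2O4) in the whole flask = 1.766 × 10^-3 × 200.0/10.00 = 0.03532 mol
mass of H2C2O4 = 0.03532 × 90.03 = 3.180 g
% H2C2O4 = 3.180 / 4.041 × 100 = 78.69 %

78.69 %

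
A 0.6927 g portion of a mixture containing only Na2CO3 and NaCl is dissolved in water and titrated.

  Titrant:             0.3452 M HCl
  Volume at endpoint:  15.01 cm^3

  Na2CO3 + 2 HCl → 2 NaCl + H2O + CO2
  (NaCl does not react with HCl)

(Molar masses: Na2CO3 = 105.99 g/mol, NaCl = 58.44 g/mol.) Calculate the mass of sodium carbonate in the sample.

n(HCl) = 0.01501 × 0.3452 = 5.181 × 10^-3 mol
Let x = n(Na2CO3), y = n(NaCl).
Titrant: 2x = 5.181 × 10^-3;  mass: 105.99x + 58.44y = 0.6927
Solving, x = 2.591 × 10^-3 mol, y = 7.154 × 10^-3 mol
mass of Na2CO3 = 2.591 × 10^-3 × 105.99 = 0.2746 g

0.2746 g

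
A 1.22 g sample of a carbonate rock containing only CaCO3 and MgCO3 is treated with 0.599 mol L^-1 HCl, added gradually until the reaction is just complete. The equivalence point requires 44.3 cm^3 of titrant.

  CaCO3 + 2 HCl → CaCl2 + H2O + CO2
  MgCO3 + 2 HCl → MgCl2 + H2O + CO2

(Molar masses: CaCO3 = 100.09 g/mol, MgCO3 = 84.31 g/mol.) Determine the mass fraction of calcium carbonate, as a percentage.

n(HCl) = 0.0443 × 0.599 = 0.0265 mol
Let x = n(CaCO3), y = n(MgCO3).
Titrant: 2x + 2y = 0.0265;  mass: 100.09x + 84.31y = 1.22
Solving, x = 6.43 × 10^-3 mol, y = 6.84 × 10^-3 mol
mass of CaCO3 = 6.43 × 10^-3 × 100.09 = 0.643 g
% CaCO3 = 0.643 / 1.22 × 100 = 52.7 %

52.7 %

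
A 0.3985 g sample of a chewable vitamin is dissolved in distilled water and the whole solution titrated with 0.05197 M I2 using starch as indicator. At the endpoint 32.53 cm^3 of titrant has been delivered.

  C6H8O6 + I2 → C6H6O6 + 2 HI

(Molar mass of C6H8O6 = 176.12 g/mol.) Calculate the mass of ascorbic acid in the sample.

0.2977 g

n(I2) = 0.03253 L × 0.05197 mol/L = 1.691 × 10^-3 mol
n(C6H8O6) = 1.691 × 10^-3 mol (1:1 ratio)
mass of C6H8O6 = 1.691 × 10^-3 × 176.12 g/mol = 0.2977 g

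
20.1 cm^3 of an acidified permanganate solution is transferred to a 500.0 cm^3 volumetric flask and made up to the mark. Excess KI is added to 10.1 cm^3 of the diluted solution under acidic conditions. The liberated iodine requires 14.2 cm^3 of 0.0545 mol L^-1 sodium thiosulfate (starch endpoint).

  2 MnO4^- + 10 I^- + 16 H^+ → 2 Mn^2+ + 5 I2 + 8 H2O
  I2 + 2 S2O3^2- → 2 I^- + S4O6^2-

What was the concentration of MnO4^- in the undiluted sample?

n(S2O3^2-) = 0.0142 × 0.0545 = 7.74 × 10^-4 mol
n(I2) = n(S2O3^2-)/2 = 3.87 × 10^-4 mol
From the 2:5 ratio, n(MnO4^-) in the aliquot = 2/5 × 3.87 × 10^-4 = 1.55 × 10^-4 mol
[MnO4^-]_dilute = 1.55 × 10^-4 / 0.0101 = 0.0153 mol/L
[MnO4^-]_original = 0.0153 × 500.0/20.1 = 0.381 mol/L

0.381 mol/L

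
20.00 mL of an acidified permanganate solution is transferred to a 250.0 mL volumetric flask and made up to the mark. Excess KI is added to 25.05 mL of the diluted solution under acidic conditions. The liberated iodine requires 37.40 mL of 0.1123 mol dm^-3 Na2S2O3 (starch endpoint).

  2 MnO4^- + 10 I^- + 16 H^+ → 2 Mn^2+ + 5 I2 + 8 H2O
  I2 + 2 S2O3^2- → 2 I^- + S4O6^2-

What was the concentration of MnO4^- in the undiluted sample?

0.4192 mol/L

n(S2O3^2-) = 0.03740 × 0.1123 = 4.200 × 10^-3 mol
n(I2) = n(S2O3^2-)/2 = 2.100 × 10^-3 mol
From the 2:5 ratio, n(MnO4^-) in the aliquot = 2/5 × 2.100 × 10^-3 = 8.400 × 10^-4 mol
[MnO4^-]_dilute = 8.400 × 10^-4 / 0.02505 = 0.03353 mol/L
[MnO4^-]_original = 0.03353 × 250.0/20.00 = 0.4192 mol/L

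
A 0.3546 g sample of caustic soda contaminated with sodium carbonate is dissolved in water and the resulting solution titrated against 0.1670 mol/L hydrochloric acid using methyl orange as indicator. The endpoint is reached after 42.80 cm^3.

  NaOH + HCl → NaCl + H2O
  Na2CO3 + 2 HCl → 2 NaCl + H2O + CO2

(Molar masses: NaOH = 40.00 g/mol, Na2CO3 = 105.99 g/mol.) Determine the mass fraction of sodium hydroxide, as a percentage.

n(HCl) = 0.04280 × 0.1670 = 7.148 × 10^-3 mol
Let x = n(NaOH), y = n(Na2CO3).
Titrant: 1x + 2y = 7.148 × 10^-3;  mass: 40.00x + 105.99y = 0.3546
Solving, x = 1.861 × 10^-3 mol, y = 2.643 × 10^-3 mol
mass of NaOH = 1.861 × 10^-3 × 40.00 = 0.07445 g
% NaOH = 0.07445 / 0.3546 × 100 = 21.00 %

21.00 %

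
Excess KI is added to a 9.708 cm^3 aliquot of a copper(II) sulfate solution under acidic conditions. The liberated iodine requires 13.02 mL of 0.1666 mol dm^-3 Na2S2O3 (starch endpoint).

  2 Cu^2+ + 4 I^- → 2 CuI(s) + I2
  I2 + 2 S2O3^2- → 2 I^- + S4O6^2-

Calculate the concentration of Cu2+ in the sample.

n(S2O3^2-) = 0.01302 × 0.1666 = 2.169 × 10^-3 mol
n(I2) = n(S2O3^2-)/2 = 1.085 × 10^-3 mol
From the 2:1 ratio, n(Cu2+) in the aliquot = 2/1 × 1.085 × 10^-3 = 2.169 × 10^-3 mol
[Cu2+] = 2.169 × 10^-3 / 0.009708 = 0.2234 mol/L

0.2234 mol/L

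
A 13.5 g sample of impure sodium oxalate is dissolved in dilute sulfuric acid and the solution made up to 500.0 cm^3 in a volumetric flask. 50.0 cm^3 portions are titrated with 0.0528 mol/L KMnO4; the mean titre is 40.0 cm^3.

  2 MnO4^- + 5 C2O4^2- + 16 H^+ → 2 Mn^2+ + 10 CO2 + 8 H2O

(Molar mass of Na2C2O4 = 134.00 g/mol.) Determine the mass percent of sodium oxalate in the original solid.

n(KMnO4) per titration = 0.0400 × 0.0528 = 2.11 × 10^-3 mol
From the 5:2 ratio, n(Na2C2O4) in each aliquot = 5/2 × 2.11 × 10^-3 = 5.28 × 10^-3 mol
n(Na2C2O4) in the whole flask = 5.28 × 10^-3 × 500.0/50.0 = 0.0528 mol
mass of Na2C2O4 = 0.0528 × 134.00 = 7.08 g
% Na2C2O4 = 7.08 / 13.5 × 100 = 52.4 %

52.4 %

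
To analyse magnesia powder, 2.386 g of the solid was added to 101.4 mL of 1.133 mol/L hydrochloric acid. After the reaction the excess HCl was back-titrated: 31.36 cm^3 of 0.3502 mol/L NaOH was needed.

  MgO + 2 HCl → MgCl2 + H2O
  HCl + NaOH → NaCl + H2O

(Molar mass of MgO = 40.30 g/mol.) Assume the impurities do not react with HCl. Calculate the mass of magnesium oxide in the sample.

n(HCl) added = 0.1014 × 1.133 = 0.1149 mol
n(NaOH) used in back-titration = 0.03136 × 0.3502 = 0.01098 mol
n(HCl) left over = 0.01098 mol (1:1 ratio)
n(HCl) consumed by analyte = 0.1149 − 0.01098 = 0.1039 mol
From the 1:2 ratio, n(MgO) = 1/2 × 0.1039 = 0.05195 mol
mass of MgO = 0.05195 × 40.30 = 2.094 g

2.094 g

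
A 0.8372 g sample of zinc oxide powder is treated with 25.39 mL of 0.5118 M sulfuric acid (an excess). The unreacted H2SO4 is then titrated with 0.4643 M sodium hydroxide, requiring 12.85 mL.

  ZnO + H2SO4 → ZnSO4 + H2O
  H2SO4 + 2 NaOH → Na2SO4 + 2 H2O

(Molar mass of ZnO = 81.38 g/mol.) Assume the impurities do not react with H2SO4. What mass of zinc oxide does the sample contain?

n(H2SO4) added = 0.02539 × 0.5118 = 0.01299 mol
n(NaOH) used in back-titration = 0.01285 × 0.4643 = 5.966 × 10^-3 mol
From the 1:2 ratio, n(H2SO4) left over = 1/2 × 5.966 × 10^-3 = 2.983 × 10^-3 mol
n(H2SO4) consumed by analyte = 0.01299 − 2.983 × 10^-3 = 0.01001 mol
n(ZnO) = 0.01001 mol (1:1 ratio)
mass of ZnO = 0.01001 × 81.38 = 0.8147 g

0.8147 g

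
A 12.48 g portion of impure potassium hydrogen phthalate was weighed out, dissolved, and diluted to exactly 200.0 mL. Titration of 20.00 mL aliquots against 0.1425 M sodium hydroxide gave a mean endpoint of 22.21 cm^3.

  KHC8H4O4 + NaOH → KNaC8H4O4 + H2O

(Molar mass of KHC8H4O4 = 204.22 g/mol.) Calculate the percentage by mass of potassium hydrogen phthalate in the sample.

51.79 %

n(NaOH) per titration = 0.02221 × 0.1425 = 3.165 × 10^-3 mol
n(KHC8H4O4) in each aliquot = 3.165 × 10^-3 mol (1:1 ratio)
n(KHC8H4O4) in the whole flask = 3.165 × 10^-3 × 200.0/20.00 = 0.03165 mol
mass of KHC8H4O4 = 0.03165 × 204.22 = 6.463 g
% KHC8H4O4 = 6.463 / 12.48 × 100 = 51.79 %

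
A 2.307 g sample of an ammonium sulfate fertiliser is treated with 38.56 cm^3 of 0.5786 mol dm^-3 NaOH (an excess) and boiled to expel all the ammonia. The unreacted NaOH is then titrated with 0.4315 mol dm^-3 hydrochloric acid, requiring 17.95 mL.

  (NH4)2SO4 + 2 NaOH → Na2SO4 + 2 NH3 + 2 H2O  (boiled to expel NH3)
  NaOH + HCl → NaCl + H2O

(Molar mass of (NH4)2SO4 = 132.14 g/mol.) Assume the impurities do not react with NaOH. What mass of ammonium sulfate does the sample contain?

0.9623 g

n(NaOH) added = 0.03856 × 0.5786 = 0.02231 mol
n(HCl) used in back-titration = 0.01795 × 0.4315 = 7.745 × 10^-3 mol
n(NaOH) left over = 7.745 × 10^-3 mol (1:1 ratio)
n(NaOH) consumed by analyte = 0.02231 − 7.745 × 10^-3 = 0.01457 mol
From the 1:2 ratio, n((NH4)2SO4) = 1/2 × 0.01457 = 7.283 × 10^-3 mol
mass of (NH4)2SO4 = 7.283 × 10^-3 × 132.14 = 0.9623 g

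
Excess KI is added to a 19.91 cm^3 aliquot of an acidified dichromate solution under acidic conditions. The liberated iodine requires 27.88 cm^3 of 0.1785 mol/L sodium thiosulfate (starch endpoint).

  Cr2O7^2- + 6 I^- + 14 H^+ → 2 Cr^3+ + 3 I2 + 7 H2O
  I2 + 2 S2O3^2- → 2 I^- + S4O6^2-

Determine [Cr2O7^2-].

0.04166 mol/L

n(S2O3^2-) = 0.02788 × 0.1785 = 4.977 × 10^-3 mol
n(I2) = n(S2O3^2-)/2 = 2.488 × 10^-3 mol
From the 1:3 ratio, n(Cr2O7^2-) in the aliquot = 1/3 × 2.488 × 10^-3 = 8.294 × 10^-4 mol
[Cr2O7^2-] = 8.294 × 10^-4 / 0.01991 = 0.04166 mol/L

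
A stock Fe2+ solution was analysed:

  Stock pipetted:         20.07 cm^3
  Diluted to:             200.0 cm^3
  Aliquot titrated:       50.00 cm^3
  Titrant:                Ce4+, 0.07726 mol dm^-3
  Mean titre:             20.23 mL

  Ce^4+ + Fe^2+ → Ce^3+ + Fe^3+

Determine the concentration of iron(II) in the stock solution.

n(Ce4+) = 0.02023 × 0.07726 = 1.563 × 10^-3 mol
n(Fe2+) in the aliquot = 1.563 × 10^-3 mol (1:1 ratio)
[Fe2+]_dilute = 1.563 × 10^-3 / 0.05000 = 0.03126 mol/L
Dilution factor = 200.0 / 20.07 = 9.965
[Fe2+]_stock = 0.03126 × 9.965 = 0.3115 mol/L

0.3115 mol/L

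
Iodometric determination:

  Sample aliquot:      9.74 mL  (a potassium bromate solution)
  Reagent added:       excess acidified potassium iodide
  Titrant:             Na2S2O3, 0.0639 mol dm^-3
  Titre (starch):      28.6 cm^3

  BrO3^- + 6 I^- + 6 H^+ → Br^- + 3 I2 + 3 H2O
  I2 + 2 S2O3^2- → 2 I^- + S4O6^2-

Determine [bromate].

0.0313 mol/L

n(S2O3^2-) = 0.0286 × 0.0639 = 1.83 × 10^-3 mol
n(I2) = n(S2O3^2-)/2 = 9.14 × 10^-4 mol
From the 1:3 ratio, n(BrO3^-) in the aliquot = 1/3 × 9.14 × 10^-4 = 3.05 × 10^-4 mol
[BrO3^-] = 3.05 × 10^-4 / 0.00974 = 0.0313 mol/L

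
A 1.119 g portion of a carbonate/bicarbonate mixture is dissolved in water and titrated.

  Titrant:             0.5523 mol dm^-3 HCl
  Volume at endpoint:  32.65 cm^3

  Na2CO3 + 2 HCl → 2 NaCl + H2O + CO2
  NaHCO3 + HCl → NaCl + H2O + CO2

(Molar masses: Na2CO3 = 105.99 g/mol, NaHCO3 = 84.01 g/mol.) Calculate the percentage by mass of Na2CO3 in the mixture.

60.46 %

n(HCl) = 0.03265 × 0.5523 = 0.01803 mol
Let x = n(Na2CO3), y = n(NaHCO3).
Titrant: 2x + 1y = 0.01803;  mass: 105.99x + 84.01y = 1.119
Solving, x = 6.383 × 10^-3 mol, y = 5.267 × 10^-3 mol
mass of Na2CO3 = 6.383 × 10^-3 × 105.99 = 0.6765 g
% Na2CO3 = 0.6765 / 1.119 × 100 = 60.46 %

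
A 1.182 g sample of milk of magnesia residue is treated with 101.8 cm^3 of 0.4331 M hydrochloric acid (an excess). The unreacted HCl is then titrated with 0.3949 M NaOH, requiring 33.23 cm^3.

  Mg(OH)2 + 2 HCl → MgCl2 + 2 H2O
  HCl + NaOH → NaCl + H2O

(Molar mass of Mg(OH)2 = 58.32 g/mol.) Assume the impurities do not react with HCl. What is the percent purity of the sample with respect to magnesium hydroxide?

n(HCl) added = 0.1018 × 0.4331 = 0.04409 mol
n(NaOH) used in back-titration = 0.03323 × 0.3949 = 0.01312 mol
n(HCl) left over = 0.01312 mol (1:1 ratio)
n(HCl) consumed by analyte = 0.04409 − 0.01312 = 0.03097 mol
From the 1:2 ratio, n(Mg(OH)2) = 1/2 × 0.03097 = 0.01548 mol
mass of Mg(OH)2 = 0.01548 × 58.32 = 0.9030 g
% Mg(OH)2 = 0.9030 / 1.182 × 100 = 76.40 %

76.40 %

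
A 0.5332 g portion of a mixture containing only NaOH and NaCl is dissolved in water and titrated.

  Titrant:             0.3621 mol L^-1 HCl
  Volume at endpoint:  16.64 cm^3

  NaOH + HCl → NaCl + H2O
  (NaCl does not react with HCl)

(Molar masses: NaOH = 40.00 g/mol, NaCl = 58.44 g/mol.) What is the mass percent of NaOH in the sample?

45.20 %

n(HCl) = 0.01664 × 0.3621 = 6.025 × 10^-3 mol
Let x = n(NaOH), y = n(NaCl).
Titrant: 1x = 6.025 × 10^-3;  mass: 40.00x + 58.44y = 0.5332
Solving, x = 6.025 × 10^-3 mol, y = 5.000 × 10^-3 mol
mass of NaOH = 6.025 × 10^-3 × 40.00 = 0.2410 g
% NaOH = 0.2410 / 0.5332 × 100 = 45.20 %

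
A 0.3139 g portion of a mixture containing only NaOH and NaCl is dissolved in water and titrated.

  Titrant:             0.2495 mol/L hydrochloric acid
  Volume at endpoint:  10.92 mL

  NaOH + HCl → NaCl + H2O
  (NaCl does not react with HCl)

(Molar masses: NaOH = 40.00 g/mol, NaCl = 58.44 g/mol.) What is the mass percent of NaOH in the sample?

n(HCl) = 0.01092 × 0.2495 = 2.725 × 10^-3 mol
Let x = n(NaOH), y = n(NaCl).
Titrant: 1x = 2.725 × 10^-3;  mass: 40.00x + 58.44y = 0.3139
Solving, x = 2.725 × 10^-3 mol, y = 3.506 × 10^-3 mol
mass of NaOH = 2.725 × 10^-3 × 40.00 = 0.1090 g
% NaOH = 0.1090 / 0.3139 × 100 = 34.72 %

34.72 %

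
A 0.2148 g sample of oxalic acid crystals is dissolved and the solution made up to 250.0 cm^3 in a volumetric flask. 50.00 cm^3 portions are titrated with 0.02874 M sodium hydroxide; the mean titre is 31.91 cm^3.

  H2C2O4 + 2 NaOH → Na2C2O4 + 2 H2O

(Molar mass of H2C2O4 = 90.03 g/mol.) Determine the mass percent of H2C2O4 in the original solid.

n(NaOH) per titration = 0.03191 × 0.02874 = 9.171 × 10^-4 mol
From the 1:2 ratio, n(H2C2O4) in each aliquot = 1/2 × 9.171 × 10^-4 = 4.585 × 10^-4 mol
n(H2C2O4) in the whole flask = 4.585 × 10^-4 × 250.0/50.00 = 2.293 × 10^-3 mol
mass of H2C2O4 = 2.293 × 10^-3 × 90.03 = 0.2064 g
% H2C2O4 = 0.2064 / 0.2148 × 100 = 96.10 %

96.10 %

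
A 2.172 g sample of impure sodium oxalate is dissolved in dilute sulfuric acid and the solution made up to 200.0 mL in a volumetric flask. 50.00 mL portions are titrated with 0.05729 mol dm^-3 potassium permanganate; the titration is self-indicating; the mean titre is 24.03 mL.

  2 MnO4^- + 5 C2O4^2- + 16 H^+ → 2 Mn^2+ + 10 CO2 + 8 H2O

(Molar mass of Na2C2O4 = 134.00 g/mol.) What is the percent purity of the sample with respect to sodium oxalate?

84.93 %

n(KMnO4) per titration = 0.02403 × 0.05729 = 1.377 × 10^-3 mol
From the 5:2 ratio, n(Na2C2O4) in each aliquot = 5/2 × 1.377 × 10^-3 = 3.442 × 10^-3 mol
n(Na2C2O4) in the whole flask = 3.442 × 10^-3 × 200.0/50.00 = 0.01377 mol
mass of Na2C2O4 = 0.01377 × 134.00 = 1.845 g
% Na2C2O4 = 1.845 / 2.172 × 100 = 84.93 %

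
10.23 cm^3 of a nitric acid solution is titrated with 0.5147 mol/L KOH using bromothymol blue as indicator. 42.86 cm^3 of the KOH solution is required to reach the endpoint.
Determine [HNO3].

HNO3 + KOH → KNO3 + H2O
n(KOH) = 0.04286 L × 0.5147 mol/L = 0.02206 mol
n(HNO3) = 0.02206 mol (1:1 mole ratio)
[HNO3] = 0.02206 mol / 0.01023 L = 2.156 mol/L

2.156 mol/L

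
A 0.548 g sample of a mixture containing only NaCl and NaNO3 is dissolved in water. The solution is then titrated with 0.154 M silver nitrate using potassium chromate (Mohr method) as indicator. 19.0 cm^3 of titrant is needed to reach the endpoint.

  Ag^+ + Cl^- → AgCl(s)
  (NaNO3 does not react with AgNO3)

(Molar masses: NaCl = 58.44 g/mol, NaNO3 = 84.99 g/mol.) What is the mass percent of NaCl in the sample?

31.2 %

n(AgNO3) = 0.0190 × 0.154 = 2.93 × 10^-3 mol
Let x = n(NaCl), y = n(NaNO3).
Titrant: 1x = 2.93 × 10^-3;  mass: 58.44x + 84.99y = 0.548
Solving, x = 2.93 × 10^-3 mol, y = 4.44 × 10^-3 mol
mass of NaCl = 2.93 × 10^-3 × 58.44 = 0.171 g
% NaCl = 0.171 / 0.548 × 100 = 31.2 %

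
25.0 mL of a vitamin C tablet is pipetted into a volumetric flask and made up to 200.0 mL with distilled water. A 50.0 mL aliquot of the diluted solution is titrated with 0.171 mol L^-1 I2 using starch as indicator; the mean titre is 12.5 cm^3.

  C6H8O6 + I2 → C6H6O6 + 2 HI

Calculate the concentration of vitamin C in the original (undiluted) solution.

0.342 mol/L

n(I2) = 0.0125 × 0.171 = 2.14 × 10^-3 mol
n(C6H8O6) in the aliquot = 2.14 × 10^-3 mol (1:1 ratio)
[C6H8O6]_dilute = 2.14 × 10^-3 / 0.0500 = 0.0427 mol/L
Dilution factor = 200.0 / 25.0 = 8.000
[C6H8O6]_stock = 0.0427 × 8.000 = 0.342 mol/L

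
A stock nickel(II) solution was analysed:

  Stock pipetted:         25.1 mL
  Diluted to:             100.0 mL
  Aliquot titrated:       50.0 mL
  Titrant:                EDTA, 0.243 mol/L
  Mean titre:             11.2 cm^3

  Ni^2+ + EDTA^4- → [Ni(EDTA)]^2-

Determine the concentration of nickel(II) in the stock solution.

0.217 mol/L

n(EDTA) = 0.0112 × 0.243 = 2.72 × 10^-3 mol
n(Ni2+) in the aliquot = 2.72 × 10^-3 mol (1:1 ratio)
[Ni2+]_dilute = 2.72 × 10^-3 / 0.0500 = 0.0544 mol/L
Dilution factor = 100.0 / 25.1 = 3.984
[Ni2+]_stock = 0.0544 × 3.984 = 0.217 mol/L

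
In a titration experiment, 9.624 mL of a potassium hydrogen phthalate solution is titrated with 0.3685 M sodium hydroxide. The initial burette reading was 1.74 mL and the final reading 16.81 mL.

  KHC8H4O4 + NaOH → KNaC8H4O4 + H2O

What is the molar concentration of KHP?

0.5770 M

n(NaOH) = 0.01507 L × 0.3685 mol/L = 5.553 × 10^-3 mol
n(KHC8H4O4) = 5.553 × 10^-3 mol (1:1 mole ratio)
[KHC8H4O4] = 5.553 × 10^-3 mol / 0.009624 L = 0.5770 mol/L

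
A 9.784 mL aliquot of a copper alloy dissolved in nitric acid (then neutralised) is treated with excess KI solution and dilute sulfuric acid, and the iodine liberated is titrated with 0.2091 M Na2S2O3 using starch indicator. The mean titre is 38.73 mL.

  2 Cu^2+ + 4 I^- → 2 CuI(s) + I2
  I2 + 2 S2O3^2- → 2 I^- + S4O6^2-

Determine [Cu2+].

n(S2O3^2-) = 0.03873 × 0.2091 = 8.098 × 10^-3 mol
n(I2) = n(S2O3^2-)/2 = 4.049 × 10^-3 mol
From the 2:1 ratio, n(Cu2+) in the aliquot = 2/1 × 4.049 × 10^-3 = 8.098 × 10^-3 mol
[Cu2+] = 8.098 × 10^-3 / 0.009784 = 0.8277 mol/L

0.8277 M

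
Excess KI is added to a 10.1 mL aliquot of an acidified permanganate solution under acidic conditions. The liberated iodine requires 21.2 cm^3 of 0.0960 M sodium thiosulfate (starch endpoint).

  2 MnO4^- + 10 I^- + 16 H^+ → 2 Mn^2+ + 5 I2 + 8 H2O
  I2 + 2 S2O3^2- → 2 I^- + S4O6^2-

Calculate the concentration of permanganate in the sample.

n(S2O3^2-) = 0.0212 × 0.0960 = 2.04 × 10^-3 mol
n(I2) = n(S2O3^2-)/2 = 1.02 × 10^-3 mol
From the 2:5 ratio, n(MnO4^-) in the aliquot = 2/5 × 1.02 × 10^-3 = 4.07 × 10^-4 mol
[MnO4^-] = 4.07 × 10^-4 / 0.0101 = 0.0403 mol/L

0.0403 M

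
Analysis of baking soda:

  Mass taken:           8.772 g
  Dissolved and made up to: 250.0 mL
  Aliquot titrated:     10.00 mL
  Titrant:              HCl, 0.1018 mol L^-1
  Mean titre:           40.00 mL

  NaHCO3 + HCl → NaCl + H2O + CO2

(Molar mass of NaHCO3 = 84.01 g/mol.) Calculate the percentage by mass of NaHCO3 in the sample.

97.49 %

n(HCl) per titration = 0.04000 × 0.1018 = 4.072 × 10^-3 mol
n(NaHCO3) in each aliquot = 4.072 × 10^-3 mol (1:1 ratio)
n(NaHCO3) in the whole flask = 4.072 × 10^-3 × 250.0/10.00 = 0.1018 mol
mass of NaHCO3 = 0.1018 × 84.01 = 8.552 g
% NaHCO3 = 8.552 / 8.772 × 100 = 97.49 %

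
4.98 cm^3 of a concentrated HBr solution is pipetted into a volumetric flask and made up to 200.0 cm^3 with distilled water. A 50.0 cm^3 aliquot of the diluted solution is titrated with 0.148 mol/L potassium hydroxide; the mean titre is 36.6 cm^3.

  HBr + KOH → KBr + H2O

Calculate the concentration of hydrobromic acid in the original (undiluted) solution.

4.35 mol/L

n(KOH) = 0.0366 × 0.148 = 5.42 × 10^-3 mol
n(HBr) in the aliquot = 5.42 × 10^-3 mol (1:1 ratio)
[HBr]_dilute = 5.42 × 10^-3 / 0.0500 = 0.108 mol/L
Dilution factor = 200.0 / 4.98 = 40.16
[HBr]_stock = 0.108 × 40.16 = 4.35 mol/L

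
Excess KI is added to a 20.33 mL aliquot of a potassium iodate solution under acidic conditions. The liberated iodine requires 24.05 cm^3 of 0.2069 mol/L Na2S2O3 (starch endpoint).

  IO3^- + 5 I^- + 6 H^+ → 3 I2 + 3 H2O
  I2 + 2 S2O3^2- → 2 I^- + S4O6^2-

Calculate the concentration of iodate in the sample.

n(S2O3^2-) = 0.02405 × 0.2069 = 4.976 × 10^-3 mol
n(I2) = n(S2O3^2-)/2 = 2.488 × 10^-3 mol
From the 1:3 ratio, n(IO3^-) in the aliquot = 1/3 × 2.488 × 10^-3 = 8.293 × 10^-4 mol
[IO3^-] = 8.293 × 10^-4 / 0.02033 = 0.04079 mol/L

0.04079 mol/L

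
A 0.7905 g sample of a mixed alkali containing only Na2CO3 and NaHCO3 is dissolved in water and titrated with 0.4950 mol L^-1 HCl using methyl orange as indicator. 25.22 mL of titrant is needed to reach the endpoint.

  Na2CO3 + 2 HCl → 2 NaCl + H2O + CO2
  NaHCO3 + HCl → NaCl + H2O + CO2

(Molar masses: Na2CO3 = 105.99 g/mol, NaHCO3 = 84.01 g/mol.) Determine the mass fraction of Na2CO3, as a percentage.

n(HCl) = 0.02522 × 0.4950 = 0.01248 mol
Let x = n(Na2CO3), y = n(NaHCO3).
Titrant: 2x + 1y = 0.01248;  mass: 105.99x + 84.01y = 0.7905
Solving, x = 4.164 × 10^-3 mol, y = 4.157 × 10^-3 mol
mass of Na2CO3 = 4.164 × 10^-3 × 105.99 = 0.4413 g
% Na2CO3 = 0.4413 / 0.7905 × 100 = 55.83 %

55.83 %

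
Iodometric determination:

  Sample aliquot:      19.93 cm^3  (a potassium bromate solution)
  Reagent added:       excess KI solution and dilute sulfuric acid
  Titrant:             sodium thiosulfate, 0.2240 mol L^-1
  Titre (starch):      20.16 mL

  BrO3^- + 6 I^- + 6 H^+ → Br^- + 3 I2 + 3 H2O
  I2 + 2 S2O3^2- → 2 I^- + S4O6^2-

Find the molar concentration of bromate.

0.03776 mol/L

n(S2O3^2-) = 0.02016 × 0.2240 = 4.516 × 10^-3 mol
n(I2) = n(S2O3^2-)/2 = 2.258 × 10^-3 mol
From the 1:3 ratio, n(BrO3^-) in the aliquot = 1/3 × 2.258 × 10^-3 = 7.526 × 10^-4 mol
[BrO3^-] = 7.526 × 10^-4 / 0.01993 = 0.03776 mol/L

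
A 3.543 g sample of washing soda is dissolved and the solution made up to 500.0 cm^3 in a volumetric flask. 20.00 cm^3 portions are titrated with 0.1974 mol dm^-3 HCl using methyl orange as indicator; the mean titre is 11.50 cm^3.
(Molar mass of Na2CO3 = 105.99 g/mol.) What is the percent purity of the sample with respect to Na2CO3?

Na2CO3 + 2 HCl → 2 NaCl + H2O + CO2
n(HCl) per titration = 0.01150 × 0.1974 = 2.270 × 10^-3 mol
From the 1:2 ratio, n(Na2CO3) in each aliquot = 1/2 × 2.270 × 10^-3 = 1.135 × 10^-3 mol
n(Na2CO3) in the whole flask = 1.135 × 10^-3 × 500.0/20.00 = 0.02838 mol
mass of Na2CO3 = 0.02838 × 105.99 = 3.008 g
% Na2CO3 = 3.008 / 3.543 × 100 = 84.89 %

84.89 %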